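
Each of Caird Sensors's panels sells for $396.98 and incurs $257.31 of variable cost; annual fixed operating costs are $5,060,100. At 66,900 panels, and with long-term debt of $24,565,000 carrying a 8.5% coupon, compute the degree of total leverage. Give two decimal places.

4.26

Contribution at this volume is 66,900 × $139.67 = $9,343,923.00.
Subtracting fixed costs: EBIT = $9,343,923.00 − $5,060,100 = $4,283,823.00. Interest = $2,088,025.00, so EBIT − I = $2,195,798.00.
DCL = contribution ÷ (EBIT − I) = $9,343,923.00 ÷ $2,195,798.00 = 4.2554.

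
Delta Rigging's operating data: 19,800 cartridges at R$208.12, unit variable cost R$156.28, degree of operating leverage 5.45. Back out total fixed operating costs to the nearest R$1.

R$838,096

Contribution at this volume is 19,800 × R$51.84 = R$1,026,432.00.
DOL = contribution / EBIT, so EBIT = R$1,026,432.00 / 5.45 = R$188,336.15.
And FC = contribution − EBIT = R$1,026,432.00 − R$188,336.15 = R$838,096.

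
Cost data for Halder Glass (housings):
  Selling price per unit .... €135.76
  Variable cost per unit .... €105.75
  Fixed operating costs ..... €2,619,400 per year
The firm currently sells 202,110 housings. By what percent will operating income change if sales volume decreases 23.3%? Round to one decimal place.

-41.0%

Total contribution margin = 202,110 × €30.01 = €6,065,321.10.
Operating income = contribution − fixed costs = €6,065,321.10 − €2,619,400 = €3,445,921.10.
So DOL = total CM / EBIT = €6,065,321.10 / €3,445,921.10 = 1.7601.
So EBIT moves 1.7601 × (-23.3%) = -41.0%.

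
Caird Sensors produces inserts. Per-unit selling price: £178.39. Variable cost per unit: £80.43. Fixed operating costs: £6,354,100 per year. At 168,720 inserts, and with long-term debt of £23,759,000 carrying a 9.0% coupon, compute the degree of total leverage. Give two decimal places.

2.06

At 168,720 units, contribution = 168,720 × £97.96 = £16,527,811.20.
EBIT = £16,527,811.20 − £6,354,100 = £10,173,711.20. Interest = £2,138,310.00.
DOL = £16,527,811.20 ÷ £10,173,711.20 = 1.6246; DFL = £10,173,711.20 ÷ £8,035,401.20 = 1.2661.
DCL = DOL × DFL = 1.6246 × 1.2661 = 2.0569.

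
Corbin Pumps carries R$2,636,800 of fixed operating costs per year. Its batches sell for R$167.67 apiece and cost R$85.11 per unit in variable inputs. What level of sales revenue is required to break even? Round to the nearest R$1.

R$5,355,042

Contribution margin per unit = R$167.67 − R$85.11 = R$82.56, a CM ratio of R$82.56 ÷ R$167.67 = 0.4924.
Break-even revenue = fixed costs × price ÷ CM = R$2,636,800 × R$167.67 ÷ R$82.56 = R$5,355,042.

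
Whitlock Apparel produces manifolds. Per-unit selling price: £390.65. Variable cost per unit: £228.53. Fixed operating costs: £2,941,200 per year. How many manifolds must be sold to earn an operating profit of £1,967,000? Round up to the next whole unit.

Contribution margin per unit = £390.65 − £228.53 = £162.12.
Units = (FC + target) / CM = (£2,941,200 + £1,967,000) / £162.12 = 30,275.10, so 30,276 manifolds.

30,276 manifolds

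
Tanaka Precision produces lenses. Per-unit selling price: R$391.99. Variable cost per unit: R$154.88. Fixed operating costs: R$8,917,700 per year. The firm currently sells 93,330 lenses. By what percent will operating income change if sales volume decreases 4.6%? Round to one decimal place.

-7.7%

Contribution at this volume is 93,330 × R$237.11 = R$22,129,476.30.
EBIT = R$22,129,476.30 − R$8,917,700 = R$13,211,776.30.
DOL = contribution ÷ EBIT = R$22,129,476.30 ÷ R$13,211,776.30 = 1.6750.
So EBIT moves 1.6750 × (-4.6%) = -7.7%.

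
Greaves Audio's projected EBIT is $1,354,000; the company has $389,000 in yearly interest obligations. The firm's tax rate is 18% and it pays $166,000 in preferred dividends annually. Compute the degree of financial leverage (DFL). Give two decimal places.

1.78

Annual interest charges come to $389,000.00.
Pre-tax preferred-dividend burden = $166,000 ÷ (1 − 0.18) = $202,439.02.
DFL = EBIT ÷ [EBIT − I − D_p/(1−t)] = $1,354,000 ÷ [$1,354,000 − $389,000.00 − $202,439.02] = $1,354,000 ÷ $762,560.98 = 1.7756.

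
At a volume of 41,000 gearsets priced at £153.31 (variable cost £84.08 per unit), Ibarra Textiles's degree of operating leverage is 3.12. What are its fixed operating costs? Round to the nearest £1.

£1,928,677

At 41,000 units, contribution = 41,000 × £69.23 = £2,838,430.00.
Since DOL = CM ÷ EBIT, EBIT = £2,838,430.00 ÷ 3.12 = £909,753.21.
And FC = contribution − EBIT = £2,838,430.00 − £909,753.21 = £1,928,677.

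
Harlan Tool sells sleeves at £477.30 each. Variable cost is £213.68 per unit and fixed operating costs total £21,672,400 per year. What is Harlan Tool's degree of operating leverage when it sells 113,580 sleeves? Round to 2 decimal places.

Total contribution margin = 113,580 × £263.62 = £29,941,959.60.
Operating income = contribution − fixed costs = £29,941,959.60 − £21,672,400 = £8,269,559.60.
DOL = contribution ÷ EBIT = £29,941,959.60 ÷ £8,269,559.60 = 3.6207.

3.62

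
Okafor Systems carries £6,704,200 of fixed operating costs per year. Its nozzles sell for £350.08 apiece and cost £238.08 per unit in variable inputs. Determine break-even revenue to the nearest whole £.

Contribution margin per unit = £350.08 − £238.08 = £112.00, a CM ratio of £112.00 ÷ £350.08 = 0.3199.
Break-even sales = FC ÷ CM ratio = £6,704,200 × £350.08 / £112.00 = £20,955,414.

£20,955,414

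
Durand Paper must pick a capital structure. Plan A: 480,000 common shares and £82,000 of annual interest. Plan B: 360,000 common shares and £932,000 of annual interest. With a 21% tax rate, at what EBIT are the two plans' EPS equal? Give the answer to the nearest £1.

At indifference, (EBIT − 82,000)(1 − t)/480,000 = (EBIT − 932,000)(1 − t)/360,000.
The (1 − t) factor cancels: (EBIT − 82,000) × 360,000 = (EBIT − 932,000) × 480,000.
Solving, EBIT = (932,000·480,000 − 82,000·360,000) / (480,000 − 360,000) = 417,840,000,000 / 120,000 = 3,482,000.00.

£3,482,000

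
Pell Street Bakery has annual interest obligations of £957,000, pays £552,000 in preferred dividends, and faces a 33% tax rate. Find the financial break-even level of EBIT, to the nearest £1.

£1,780,881

Preferred dividends are paid after tax, so their pre-tax equivalent is £552,000 ÷ (1 − 0.33) = £823,880.60.
EPS = 0 when EBIT covers interest plus the pre-tax preferred burden: £957,000 + £823,880.60 = £1,780,880.60.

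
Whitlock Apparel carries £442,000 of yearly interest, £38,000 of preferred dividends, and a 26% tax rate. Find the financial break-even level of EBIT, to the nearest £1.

Grossing the preferred dividend up to pre-tax terms: £38,000 / (1 − 0.26) = £51,351.35.
Financial break-even EBIT = interest + D_p ÷ (1 − t) = £442,000 + £51,351.35 = £493,351.35.

£493,351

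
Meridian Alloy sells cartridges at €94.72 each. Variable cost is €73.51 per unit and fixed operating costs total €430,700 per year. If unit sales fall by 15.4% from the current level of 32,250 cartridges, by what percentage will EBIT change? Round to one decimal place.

Contribution at this volume is 32,250 × €21.21 = €684,022.50.
EBIT = €684,022.50 − €430,700 = €253,322.50.
So DOL = total CM / EBIT = €684,022.50 / €253,322.50 = 2.7002.
Operating income changes by 2.7002 × -15.4% = -41.6%.

-41.6%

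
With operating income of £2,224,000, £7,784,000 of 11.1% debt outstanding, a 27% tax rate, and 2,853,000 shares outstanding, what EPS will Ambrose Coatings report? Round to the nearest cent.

£0.35

Interest = £864,024.00, so EBT = £2,224,000 − £864,024.00 = £1,359,976.00.
After tax at 27%: net income = £1,359,976.00 × 0.73 = £992,782.48.
Per share: £992,782.48 / 2,853,000 shares = £0.35.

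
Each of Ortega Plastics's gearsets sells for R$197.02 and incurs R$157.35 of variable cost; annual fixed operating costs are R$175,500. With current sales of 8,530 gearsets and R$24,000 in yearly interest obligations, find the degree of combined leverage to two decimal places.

2.44

Contribution at this volume is 8,530 × R$39.67 = R$338,385.10.
Operating income = contribution − fixed costs = R$338,385.10 − R$175,500 = R$162,885.10. Interest = R$24,000.00, so EBIT − I = R$138,885.10.
Degree of total leverage = total CM / (EBIT − interest) = R$338,385.10 / R$138,885.10 = 2.4364.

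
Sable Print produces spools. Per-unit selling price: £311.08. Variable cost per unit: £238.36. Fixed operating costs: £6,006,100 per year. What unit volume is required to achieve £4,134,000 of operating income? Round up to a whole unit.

139,441 spools

Contribution margin per unit = £311.08 − £238.36 = £72.72.
Required volume = (fixed costs + target profit) ÷ CM = (£6,006,100 + £4,134,000) ÷ £72.72 = 139,440.32, so 139,441 spools.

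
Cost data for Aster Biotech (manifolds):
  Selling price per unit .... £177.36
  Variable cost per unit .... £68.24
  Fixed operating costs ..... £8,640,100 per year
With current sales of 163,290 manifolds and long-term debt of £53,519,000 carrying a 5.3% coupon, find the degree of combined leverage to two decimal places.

2.81

At 163,290 units, contribution = 163,290 × £109.12 = £17,818,204.80.
Operating income = contribution − fixed costs = £17,818,204.80 − £8,640,100 = £9,178,104.80. Interest = £2,836,507.00, so EBIT − I = £6,341,597.80.
DCL = contribution ÷ (EBIT − I) = £17,818,204.80 ÷ £6,341,597.80 = 2.8097.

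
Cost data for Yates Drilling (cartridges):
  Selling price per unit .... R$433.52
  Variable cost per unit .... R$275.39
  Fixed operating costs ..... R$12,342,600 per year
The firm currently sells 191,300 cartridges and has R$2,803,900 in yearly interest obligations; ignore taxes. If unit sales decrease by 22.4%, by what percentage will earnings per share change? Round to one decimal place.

Contribution at this volume is 191,300 × R$158.13 = R$30,250,269.00.
EBIT = R$30,250,269.00 − R$12,342,600 = R$17,907,669.00.
After interest of R$2,803,900.00, pre-tax earnings = R$15,103,769.00.
Degree of combined leverage = contribution ÷ (EBIT − I) = R$30,250,269.00 ÷ R$15,103,769.00 = 2.0028.
EPS therefore changes by 2.0028 × (-22.4%) = -44.9%.

-44.9%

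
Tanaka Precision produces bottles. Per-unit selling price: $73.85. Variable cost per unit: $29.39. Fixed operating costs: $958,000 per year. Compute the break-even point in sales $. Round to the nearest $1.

Contribution margin per unit = $73.85 − $29.39 = $44.46, a CM ratio of $44.46 ÷ $73.85 = 0.6020.
Break-even sales = FC ÷ CM ratio = $958,000 × $73.85 / $44.46 = $1,591,280.

$1,591,280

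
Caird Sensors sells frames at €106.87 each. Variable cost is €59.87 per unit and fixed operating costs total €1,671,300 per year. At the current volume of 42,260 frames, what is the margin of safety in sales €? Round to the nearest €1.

Contribution margin per unit = €106.87 − €59.87 = €47.00. Break-even units = €1,671,300 ÷ €47.00 = 35,559.57; break-even revenue = 35,559.57 × €106.87 = €3,800,251.72.
Current sales = 42,260 × €106.87 = €4,516,326.20.
Margin of safety = €4,516,326.20 − €3,800,251.72 = €716,074.

€716,074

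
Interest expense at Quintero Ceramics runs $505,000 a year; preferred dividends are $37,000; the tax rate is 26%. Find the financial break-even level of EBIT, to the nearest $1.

Preferred dividends are paid after tax, so their pre-tax equivalent is $37,000 ÷ (1 − 0.26) = $50,000.00.
Financial break-even EBIT = interest + D_p ÷ (1 − t) = $505,000 + $50,000.00 = $555,000.00.

$555,000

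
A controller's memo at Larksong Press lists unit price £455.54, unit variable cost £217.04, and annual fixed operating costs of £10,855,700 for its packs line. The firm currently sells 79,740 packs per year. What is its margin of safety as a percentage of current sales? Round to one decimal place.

Unit CM = price − variable cost = £455.54 − £217.04 = £238.50. Break-even units = £10,855,700 ÷ £238.50 = 45,516.56; break-even revenue = 45,516.56 × £455.54 = £20,734,614.58.
Actual sales revenue = 79,740 × £455.54 = £36,324,759.60.
Margin of safety = (£36,324,759.60 − £20,734,614.58) ÷ £36,324,759.60 = 42.9%.

42.9%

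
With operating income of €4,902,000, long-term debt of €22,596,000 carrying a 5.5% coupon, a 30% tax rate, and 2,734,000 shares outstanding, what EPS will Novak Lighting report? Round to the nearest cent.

€0.94

Interest = €1,242,780.00, so EBT = €4,902,000 − €1,242,780.00 = €3,659,220.00.
After tax at 30%: net income = €3,659,220.00 × 0.70 = €2,561,454.00.
Per share: €2,561,454.00 / 2,734,000 shares = €0.94.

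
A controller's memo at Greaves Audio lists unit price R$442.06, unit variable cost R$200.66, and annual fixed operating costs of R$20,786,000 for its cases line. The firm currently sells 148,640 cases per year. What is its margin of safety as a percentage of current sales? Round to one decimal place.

42.1%

Contribution margin per unit = R$442.06 − R$200.66 = R$241.40. Break-even units = R$20,786,000 ÷ R$241.40 = 86,106.05; break-even revenue = 86,106.05 × R$442.06 = R$38,064,039.60.
Actual sales revenue = 148,640 × R$442.06 = R$65,707,798.40.
Margin of safety = (R$65,707,798.40 − R$38,064,039.60) ÷ R$65,707,798.40 = 42.1%.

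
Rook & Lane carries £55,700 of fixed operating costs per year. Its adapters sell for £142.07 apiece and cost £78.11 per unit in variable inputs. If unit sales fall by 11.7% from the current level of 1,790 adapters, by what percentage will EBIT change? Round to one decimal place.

-22.8%

At 1,790 units, contribution = 1,790 × £63.96 = £114,488.40.
EBIT = £114,488.40 − £55,700 = £58,788.40.
DOL = contribution ÷ EBIT = £114,488.40 ÷ £58,788.40 = 1.9475.
%ΔEBIT = DOL × %ΔSales = 1.9475 × -11.7% = -22.8%.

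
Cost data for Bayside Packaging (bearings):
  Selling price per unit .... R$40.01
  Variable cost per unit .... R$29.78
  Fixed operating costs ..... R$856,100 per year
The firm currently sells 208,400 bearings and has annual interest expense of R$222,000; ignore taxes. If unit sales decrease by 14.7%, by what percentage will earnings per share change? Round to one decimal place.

-29.7%

Contribution at this volume is 208,400 × R$10.23 = R$2,131,932.00.
EBIT = R$2,131,932.00 − R$856,100 = R$1,275,832.00.
Interest = R$222,000.00, so EBIT − I = R$1,053,832.00.
DCL = total CM / (EBIT − I) = R$2,131,932.00 / R$1,053,832.00 = 2.0230.
%ΔEPS = DCL × %ΔSales = 2.0230 × -14.7% = -29.7%.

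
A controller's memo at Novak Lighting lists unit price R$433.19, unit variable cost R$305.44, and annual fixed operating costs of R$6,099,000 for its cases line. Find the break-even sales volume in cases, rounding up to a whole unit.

47,742 cases

Contribution margin per unit = R$433.19 − R$305.44 = R$127.75.
Units to break even: R$6,099,000 ÷ R$127.75 = 47,741.68, rounded up to 47,742.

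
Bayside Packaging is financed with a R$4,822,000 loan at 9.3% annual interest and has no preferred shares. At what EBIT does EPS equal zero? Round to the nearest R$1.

Annual interest = 9.3% × R$4,822,000 = R$448,446.00.
With no preferred dividends, EPS = 0 when EBIT exactly covers interest, so the financial break-even EBIT is R$448,446.00.

R$448,446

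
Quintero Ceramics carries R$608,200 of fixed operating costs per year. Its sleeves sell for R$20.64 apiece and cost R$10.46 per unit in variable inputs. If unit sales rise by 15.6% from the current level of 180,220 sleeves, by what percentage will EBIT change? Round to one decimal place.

Contribution at this volume is 180,220 × R$10.18 = R$1,834,639.60.
EBIT = R$1,834,639.60 − R$608,200 = R$1,226,439.60.
So DOL = total CM / EBIT = R$1,834,639.60 / R$1,226,439.60 = 1.4959.
Operating income changes by 1.4959 × +15.6% = +23.3%.

+23.3%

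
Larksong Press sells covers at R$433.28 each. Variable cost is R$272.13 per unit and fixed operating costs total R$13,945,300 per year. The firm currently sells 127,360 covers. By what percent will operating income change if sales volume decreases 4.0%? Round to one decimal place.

Contribution at this volume is 127,360 × R$161.15 = R$20,524,064.00.
Subtracting fixed costs: EBIT = R$20,524,064.00 − R$13,945,300 = R$6,578,764.00.
So DOL = total CM / EBIT = R$20,524,064.00 / R$6,578,764.00 = 3.1197.
So EBIT moves 3.1197 × (-4.0%) = -12.5%.

-12.5%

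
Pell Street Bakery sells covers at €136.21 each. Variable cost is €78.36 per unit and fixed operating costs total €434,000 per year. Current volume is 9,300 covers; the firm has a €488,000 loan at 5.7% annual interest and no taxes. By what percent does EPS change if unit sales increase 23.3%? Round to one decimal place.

Total contribution margin = 9,300 × €57.85 = €538,005.00.
Operating income = contribution − fixed costs = €538,005.00 − €434,000 = €104,005.00.
After interest of €27,816.00, pre-tax earnings = €76,189.00.
Degree of combined leverage = contribution ÷ (EBIT − I) = €538,005.00 ÷ €76,189.00 = 7.0615.
EPS therefore changes by 7.0615 × (+23.3%) = +164.5%.

+164.5%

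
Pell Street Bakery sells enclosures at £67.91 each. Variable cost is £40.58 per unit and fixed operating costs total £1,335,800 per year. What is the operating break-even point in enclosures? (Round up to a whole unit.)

Contribution margin per unit = £67.91 − £40.58 = £27.33.
Break-even Q = £1,335,800 / £27.33 = 48,876.69 → 48,877 enclosures.

48,877 enclosures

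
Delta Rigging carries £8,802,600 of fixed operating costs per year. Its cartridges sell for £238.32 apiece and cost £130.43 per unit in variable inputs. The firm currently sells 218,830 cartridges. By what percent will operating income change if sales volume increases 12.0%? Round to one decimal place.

+19.1%

Total contribution margin = 218,830 × £107.89 = £23,609,568.70.
EBIT = £23,609,568.70 − £8,802,600 = £14,806,968.70.
Degree of operating leverage = £23,609,568.70 / £14,806,968.70 = 1.5945.
Operating income changes by 1.5945 × +12.0% = +19.1%.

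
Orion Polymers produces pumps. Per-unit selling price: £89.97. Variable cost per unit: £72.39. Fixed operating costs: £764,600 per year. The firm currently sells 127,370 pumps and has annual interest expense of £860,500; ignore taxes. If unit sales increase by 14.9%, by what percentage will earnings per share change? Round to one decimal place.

+54.3%

Contribution at this volume is 127,370 × £17.58 = £2,239,164.60.
Operating income = contribution − fixed costs = £2,239,164.60 − £764,600 = £1,474,564.60.
After interest of £860,500.00, pre-tax earnings = £614,064.60.
Degree of combined leverage = contribution ÷ (EBIT − I) = £2,239,164.60 ÷ £614,064.60 = 3.6465.
EPS therefore changes by 3.6465 × (+14.9%) = +54.3%.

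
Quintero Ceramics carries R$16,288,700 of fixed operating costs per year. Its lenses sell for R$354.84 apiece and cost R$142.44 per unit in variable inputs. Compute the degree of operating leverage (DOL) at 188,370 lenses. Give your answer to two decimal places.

At 188,370 units, contribution = 188,370 × R$212.40 = R$40,009,788.00.
EBIT = R$40,009,788.00 − R$16,288,700 = R$23,721,088.00.
So DOL = total CM / EBIT = R$40,009,788.00 / R$23,721,088.00 = 1.6867.

1.69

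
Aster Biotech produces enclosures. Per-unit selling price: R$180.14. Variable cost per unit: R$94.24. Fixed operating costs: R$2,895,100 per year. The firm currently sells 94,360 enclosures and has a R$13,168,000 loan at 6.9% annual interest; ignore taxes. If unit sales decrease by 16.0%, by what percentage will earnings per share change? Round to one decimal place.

-30.1%

Contribution at this volume is 94,360 × R$85.90 = R$8,105,524.00.
Operating income = contribution − fixed costs = R$8,105,524.00 − R$2,895,100 = R$5,210,424.00.
After interest of R$908,592.00, pre-tax earnings = R$4,301,832.00.
DCL = total CM / (EBIT − I) = R$8,105,524.00 / R$4,301,832.00 = 1.8842.
EPS therefore changes by 1.8842 × (-16.0%) = -30.1%.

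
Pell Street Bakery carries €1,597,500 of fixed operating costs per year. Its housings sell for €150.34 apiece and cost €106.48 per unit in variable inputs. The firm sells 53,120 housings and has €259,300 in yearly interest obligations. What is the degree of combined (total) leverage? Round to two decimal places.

At 53,120 units, contribution = 53,120 × €43.86 = €2,329,843.20.
Operating income = contribution − fixed costs = €2,329,843.20 − €1,597,500 = €732,343.20. Interest = €259,300.00, so EBIT − I = €473,043.20.
Degree of total leverage = total CM / (EBIT − interest) = €2,329,843.20 / €473,043.20 = 4.9252.

4.93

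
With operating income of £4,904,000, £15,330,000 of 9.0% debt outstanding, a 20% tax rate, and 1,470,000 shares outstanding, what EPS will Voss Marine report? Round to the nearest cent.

Pre-tax income = £4,904,000 − £1,379,700.00 = £3,524,300.00.
After tax at 20%: net income = £3,524,300.00 × 0.80 = £2,819,440.00.
Per share: £2,819,440.00 / 1,470,000 shares = £1.92.

£1.92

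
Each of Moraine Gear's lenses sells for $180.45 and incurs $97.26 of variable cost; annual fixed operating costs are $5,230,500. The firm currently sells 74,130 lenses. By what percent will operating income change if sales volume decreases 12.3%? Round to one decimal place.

-81.0%

Contribution at this volume is 74,130 × $83.19 = $6,166,874.70.
Operating income = contribution − fixed costs = $6,166,874.70 − $5,230,500 = $936,374.70.
Degree of operating leverage = $6,166,874.70 / $936,374.70 = 6.5859.
So EBIT moves 6.5859 × (-12.3%) = -81.0%.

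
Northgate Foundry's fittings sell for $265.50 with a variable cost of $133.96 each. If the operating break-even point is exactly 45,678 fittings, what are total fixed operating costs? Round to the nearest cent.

Contribution margin per unit = $265.50 − $133.96 = $131.54.
Fixed costs = break-even units × CM = 45,678 × $131.54 = $6,008,484.12.

$6,008,484.12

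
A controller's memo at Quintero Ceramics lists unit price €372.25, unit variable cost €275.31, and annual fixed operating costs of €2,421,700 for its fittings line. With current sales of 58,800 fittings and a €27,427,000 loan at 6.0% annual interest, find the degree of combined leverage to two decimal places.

Contribution at this volume is 58,800 × €96.94 = €5,700,072.00.
EBIT = €5,700,072.00 − €2,421,700 = €3,278,372.00. Interest = €1,645,620.00, so EBIT − I = €1,632,752.00.
DCL = contribution ÷ (EBIT − I) = €5,700,072.00 ÷ €1,632,752.00 = 3.4911.

3.49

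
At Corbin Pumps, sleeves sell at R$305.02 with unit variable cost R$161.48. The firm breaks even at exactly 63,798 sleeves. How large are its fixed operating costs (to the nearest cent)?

R$9,157,564.92

Each unit contributes R$305.02 − R$161.48 = R$143.54.
Since BE = FC / CM, FC = 63,798 × R$143.54 = R$9,157,564.92.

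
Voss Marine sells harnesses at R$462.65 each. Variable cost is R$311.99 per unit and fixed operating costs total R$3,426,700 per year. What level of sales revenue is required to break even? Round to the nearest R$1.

R$10,522,785

Contribution margin per unit = R$462.65 − R$311.99 = R$150.66, a CM ratio of R$150.66 ÷ R$462.65 = 0.3256.
Break-even sales = FC ÷ CM ratio = R$3,426,700 × R$462.65 / R$150.66 = R$10,522,785.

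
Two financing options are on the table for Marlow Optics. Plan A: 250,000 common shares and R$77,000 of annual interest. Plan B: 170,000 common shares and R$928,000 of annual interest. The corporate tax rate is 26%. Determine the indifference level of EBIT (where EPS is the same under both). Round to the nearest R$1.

Set EPS_A = EPS_B: (EBIT − R$77,000)(1 − 0.26) ÷ 250,000 = (EBIT − R$928,000)(1 − 0.26) ÷ 170,000.
The (1 − t) factor cancels: (EBIT − 77,000) × 170,000 = (EBIT − 928,000) × 250,000.
Solving, EBIT = (928,000·250,000 − 77,000·170,000) / (250,000 − 170,000) = 218,910,000,000 / 80,000 = 2,736,375.00.

R$2,736,375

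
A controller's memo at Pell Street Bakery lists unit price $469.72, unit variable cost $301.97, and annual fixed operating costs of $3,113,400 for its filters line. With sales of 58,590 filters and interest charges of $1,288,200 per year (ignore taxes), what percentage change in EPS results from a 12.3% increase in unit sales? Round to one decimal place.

+22.3%

Total contribution margin = 58,590 × $167.75 = $9,828,472.50.
EBIT = $9,828,472.50 − $3,113,400 = $6,715,072.50.
Interest = $1,288,200.00, so EBIT − I = $5,426,872.50.
DCL = total CM / (EBIT − I) = $9,828,472.50 / $5,426,872.50 = 1.8111.
EPS therefore changes by 1.8111 × (+12.3%) = +22.3%.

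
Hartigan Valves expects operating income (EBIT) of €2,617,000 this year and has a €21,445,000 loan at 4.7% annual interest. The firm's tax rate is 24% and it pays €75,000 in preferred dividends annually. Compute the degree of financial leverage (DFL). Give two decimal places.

1.73

Interest = €1,007,915.00.
Pre-tax preferred-dividend burden = €75,000 ÷ (1 − 0.24) = €98,684.21.
DFL = EBIT ÷ [EBIT − I − D_p/(1−t)] = €2,617,000 ÷ [€2,617,000 − €1,007,915.00 − €98,684.21] = €2,617,000 ÷ €1,510,400.79 = 1.7327.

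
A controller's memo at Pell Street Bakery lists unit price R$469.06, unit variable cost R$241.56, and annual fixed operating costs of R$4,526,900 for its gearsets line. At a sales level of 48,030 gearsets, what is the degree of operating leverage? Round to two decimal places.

Contribution at this volume is 48,030 × R$227.50 = R$10,926,825.00.
Subtracting fixed costs: EBIT = R$10,926,825.00 − R$4,526,900 = R$6,399,925.00.
Degree of operating leverage = R$10,926,825.00 / R$6,399,925.00 = 1.7073.

1.71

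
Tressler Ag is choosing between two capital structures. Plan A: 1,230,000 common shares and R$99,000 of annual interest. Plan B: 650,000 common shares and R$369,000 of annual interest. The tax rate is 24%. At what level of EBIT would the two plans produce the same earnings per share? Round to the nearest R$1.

Set EPS_A = EPS_B: (EBIT − R$99,000)(1 − 0.24) ÷ 1,230,000 = (EBIT − R$369,000)(1 − 0.24) ÷ 650,000.
The (1 − t) factor cancels: (EBIT − 99,000) × 650,000 = (EBIT − 369,000) × 1,230,000.
Solving, EBIT = (369,000·1,230,000 − 99,000·650,000) / (1,230,000 − 650,000) = 389,520,000,000 / 580,000 = 671,586.21.

R$671,586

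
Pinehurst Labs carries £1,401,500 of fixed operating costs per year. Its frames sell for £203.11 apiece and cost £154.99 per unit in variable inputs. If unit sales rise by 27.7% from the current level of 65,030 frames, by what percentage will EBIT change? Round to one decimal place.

+50.2%

At 65,030 units, contribution = 65,030 × £48.12 = £3,129,243.60.
EBIT = £3,129,243.60 − £1,401,500 = £1,727,743.60.
DOL = contribution ÷ EBIT = £3,129,243.60 ÷ £1,727,743.60 = 1.8112.
Operating income changes by 1.8112 × +27.7% = +50.2%.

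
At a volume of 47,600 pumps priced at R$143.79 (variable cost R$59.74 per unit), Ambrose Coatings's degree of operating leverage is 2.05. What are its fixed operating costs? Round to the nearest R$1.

Contribution at this volume is 47,600 × R$84.05 = R$4,000,780.00.
Since DOL = CM ÷ EBIT, EBIT = R$4,000,780.00 ÷ 2.05 = R$1,951,600.00.
And FC = contribution − EBIT = R$4,000,780.00 − R$1,951,600.00 = R$2,049,180.

R$2,049,180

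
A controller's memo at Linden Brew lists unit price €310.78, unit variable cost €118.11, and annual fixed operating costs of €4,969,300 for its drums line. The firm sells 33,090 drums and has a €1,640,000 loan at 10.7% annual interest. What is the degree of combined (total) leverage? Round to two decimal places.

5.18

Total contribution margin = 33,090 × €192.67 = €6,375,450.30.
Operating income = contribution − fixed costs = €6,375,450.30 − €4,969,300 = €1,406,150.30. Interest = €175,480.00.
DOL = €6,375,450.30 ÷ €1,406,150.30 = 4.5340; DFL = €1,406,150.30 ÷ €1,230,670.30 = 1.1426.
Combined leverage = 4.5340 × 1.1426 = 5.1805.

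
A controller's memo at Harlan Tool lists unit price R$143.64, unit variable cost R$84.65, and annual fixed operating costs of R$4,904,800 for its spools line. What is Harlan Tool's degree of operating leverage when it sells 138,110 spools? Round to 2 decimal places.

2.51

Contribution at this volume is 138,110 × R$58.99 = R$8,147,108.90.
Operating income = contribution − fixed costs = R$8,147,108.90 − R$4,904,800 = R$3,242,308.90.
DOL = contribution ÷ EBIT = R$8,147,108.90 ÷ R$3,242,308.90 = 2.5127.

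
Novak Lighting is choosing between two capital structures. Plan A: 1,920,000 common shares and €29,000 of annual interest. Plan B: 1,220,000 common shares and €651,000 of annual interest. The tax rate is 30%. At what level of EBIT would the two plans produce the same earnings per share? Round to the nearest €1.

€1,735,057

Set EPS_A = EPS_B: (EBIT − €29,000)(1 − 0.30) ÷ 1,920,000 = (EBIT − €651,000)(1 − 0.30) ÷ 1,220,000.
The (1 − t) factor cancels: (EBIT − 29,000) × 1,220,000 = (EBIT − 651,000) × 1,920,000.
Solving, EBIT = (651,000·1,920,000 − 29,000·1,220,000) / (1,920,000 − 1,220,000) = 1,214,540,000,000 / 700,000 = 1,735,057.14.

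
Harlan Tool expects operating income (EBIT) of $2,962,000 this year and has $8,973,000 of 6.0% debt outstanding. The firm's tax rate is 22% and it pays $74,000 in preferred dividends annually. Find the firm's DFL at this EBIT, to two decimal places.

Interest = $538,380.00.
Preferred dividends grossed up pre-tax: $74,000 / (1 − 0.22) = $94,871.79.
DFL = EBIT ÷ [EBIT − I − D_p/(1−t)] = $2,962,000 ÷ [$2,962,000 − $538,380.00 − $94,871.79] = $2,962,000 ÷ $2,328,748.21 = 1.2719.

1.27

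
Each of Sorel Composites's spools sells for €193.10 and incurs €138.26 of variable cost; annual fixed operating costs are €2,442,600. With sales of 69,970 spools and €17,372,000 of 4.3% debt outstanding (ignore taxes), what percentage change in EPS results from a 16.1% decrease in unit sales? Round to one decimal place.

Contribution at this volume is 69,970 × €54.84 = €3,837,154.80.
EBIT = €3,837,154.80 − €2,442,600 = €1,394,554.80.
Interest = €746,996.00, so EBIT − I = €647,558.80.
DCL = total CM / (EBIT − I) = €3,837,154.80 / €647,558.80 = 5.9256.
EPS therefore changes by 5.9256 × (-16.1%) = -95.4%.

-95.4%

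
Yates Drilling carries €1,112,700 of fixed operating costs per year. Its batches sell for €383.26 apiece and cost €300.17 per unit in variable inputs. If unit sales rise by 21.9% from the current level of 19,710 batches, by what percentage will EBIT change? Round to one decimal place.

At 19,710 units, contribution = 19,710 × €83.09 = €1,637,703.90.
Subtracting fixed costs: EBIT = €1,637,703.90 − €1,112,700 = €525,003.90.
So DOL = total CM / EBIT = €1,637,703.90 / €525,003.90 = 3.1194.
So EBIT moves 3.1194 × (+21.9%) = +68.3%.

+68.3%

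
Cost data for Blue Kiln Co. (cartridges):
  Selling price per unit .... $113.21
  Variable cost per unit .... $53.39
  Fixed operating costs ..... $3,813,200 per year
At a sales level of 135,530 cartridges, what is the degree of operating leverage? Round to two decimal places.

1.89

Contribution at this volume is 135,530 × $59.82 = $8,107,404.60.
Subtracting fixed costs: EBIT = $8,107,404.60 − $3,813,200 = $4,294,204.60.
DOL = contribution ÷ EBIT = $8,107,404.60 ÷ $4,294,204.60 = 1.8880.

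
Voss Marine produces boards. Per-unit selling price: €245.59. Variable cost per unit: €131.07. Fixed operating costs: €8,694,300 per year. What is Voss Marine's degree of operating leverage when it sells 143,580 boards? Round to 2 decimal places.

Total contribution margin = 143,580 × €114.52 = €16,442,781.60.
Operating income = contribution − fixed costs = €16,442,781.60 − €8,694,300 = €7,748,481.60.
Degree of operating leverage = €16,442,781.60 / €7,748,481.60 = 2.1221.

2.12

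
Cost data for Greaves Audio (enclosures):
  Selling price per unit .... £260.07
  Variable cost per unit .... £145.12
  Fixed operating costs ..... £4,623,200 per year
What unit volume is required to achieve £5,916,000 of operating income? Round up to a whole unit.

91,686 enclosures

Contribution margin per unit = £260.07 − £145.12 = £114.95.
Required volume = (fixed costs + target profit) ÷ CM = (£4,623,200 + £5,916,000) ÷ £114.95 = 91,685.08, so 91,686 enclosures.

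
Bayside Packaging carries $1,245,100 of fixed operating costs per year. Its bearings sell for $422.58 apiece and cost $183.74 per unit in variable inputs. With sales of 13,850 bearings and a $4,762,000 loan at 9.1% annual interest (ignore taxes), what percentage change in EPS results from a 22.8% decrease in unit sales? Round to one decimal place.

-46.3%

Contribution at this volume is 13,850 × $238.84 = $3,307,934.00.
EBIT = $3,307,934.00 − $1,245,100 = $2,062,834.00.
After interest of $433,342.00, pre-tax earnings = $1,629,492.00.
Degree of combined leverage = contribution ÷ (EBIT − I) = $3,307,934.00 ÷ $1,629,492.00 = 2.0300.
%ΔEPS = DCL × %ΔSales = 2.0300 × -22.8% = -46.3%.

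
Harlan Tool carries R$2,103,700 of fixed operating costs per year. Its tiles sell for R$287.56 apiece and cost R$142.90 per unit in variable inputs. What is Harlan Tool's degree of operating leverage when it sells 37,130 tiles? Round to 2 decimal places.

Contribution at this volume is 37,130 × R$144.66 = R$5,371,225.80.
Operating income = contribution − fixed costs = R$5,371,225.80 − R$2,103,700 = R$3,267,525.80.
Degree of operating leverage = R$5,371,225.80 / R$3,267,525.80 = 1.6438.

1.64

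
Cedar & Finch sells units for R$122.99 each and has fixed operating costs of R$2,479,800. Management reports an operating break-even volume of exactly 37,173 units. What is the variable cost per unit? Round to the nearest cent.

Contribution per unit must be FC / Q = R$2,479,800 / 37,173 = R$66.7097.
Hence VC = price − CM = R$122.99 − R$66.7097 = R$56.28.

R$56.28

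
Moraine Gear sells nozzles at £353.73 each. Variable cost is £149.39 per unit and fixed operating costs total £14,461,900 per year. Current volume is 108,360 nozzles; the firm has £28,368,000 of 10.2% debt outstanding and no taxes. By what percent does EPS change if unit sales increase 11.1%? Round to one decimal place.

+51.3%

Total contribution margin = 108,360 × £204.34 = £22,142,282.40.
Operating income = contribution − fixed costs = £22,142,282.40 − £14,461,900 = £7,680,382.40.
After interest of £2,893,536.00, pre-tax earnings = £4,786,846.40.
DCL = total CM / (EBIT − I) = £22,142,282.40 / £4,786,846.40 = 4.6257.
EPS therefore changes by 4.6257 × (+11.1%) = +51.3%.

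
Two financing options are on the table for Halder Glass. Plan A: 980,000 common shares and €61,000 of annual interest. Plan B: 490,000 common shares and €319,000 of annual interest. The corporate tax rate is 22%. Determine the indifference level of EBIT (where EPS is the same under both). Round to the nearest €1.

€577,000

At indifference, (EBIT − 61,000)(1 − t)/980,000 = (EBIT − 319,000)(1 − t)/490,000.
The (1 − t) factor cancels: (EBIT − 61,000) × 490,000 = (EBIT − 319,000) × 980,000.
EBIT × (980,000 − 490,000) = 319,000 × 980,000 − 61,000 × 490,000 = 282,730,000,000, so EBIT = 282,730,000,000 ÷ 490,000 = 577,000.00.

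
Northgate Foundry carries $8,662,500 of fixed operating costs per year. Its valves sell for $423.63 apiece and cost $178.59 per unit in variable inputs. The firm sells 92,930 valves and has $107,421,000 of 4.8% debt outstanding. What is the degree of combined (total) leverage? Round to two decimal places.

2.54

Total contribution margin = 92,930 × $245.04 = $22,771,567.20.
EBIT = $22,771,567.20 − $8,662,500 = $14,109,067.20. Interest = $5,156,208.00.
DOL = $22,771,567.20 ÷ $14,109,067.20 = 1.6140; DFL = $14,109,067.20 ÷ $8,952,859.20 = 1.5759.
DCL = DOL × DFL = 1.6140 × 1.5759 = 2.5435.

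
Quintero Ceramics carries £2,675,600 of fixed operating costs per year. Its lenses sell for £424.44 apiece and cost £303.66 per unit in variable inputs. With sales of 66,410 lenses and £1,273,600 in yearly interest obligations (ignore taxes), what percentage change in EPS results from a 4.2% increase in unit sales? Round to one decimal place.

Total contribution margin = 66,410 × £120.78 = £8,020,999.80.
Operating income = contribution − fixed costs = £8,020,999.80 − £2,675,600 = £5,345,399.80.
Interest = £1,273,600.00, so EBIT − I = £4,071,799.80.
DCL = total CM / (EBIT − I) = £8,020,999.80 / £4,071,799.80 = 1.9699.
EPS therefore changes by 1.9699 × (+4.2%) = +8.3%.

+8.3%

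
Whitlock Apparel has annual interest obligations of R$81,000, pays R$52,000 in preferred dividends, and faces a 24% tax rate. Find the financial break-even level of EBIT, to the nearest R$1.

Preferred dividends are paid after tax, so their pre-tax equivalent is R$52,000 ÷ (1 − 0.24) = R$68,421.05.
EPS = 0 when EBIT covers interest plus the pre-tax preferred burden: R$81,000 + R$68,421.05 = R$149,421.05.

R$149,421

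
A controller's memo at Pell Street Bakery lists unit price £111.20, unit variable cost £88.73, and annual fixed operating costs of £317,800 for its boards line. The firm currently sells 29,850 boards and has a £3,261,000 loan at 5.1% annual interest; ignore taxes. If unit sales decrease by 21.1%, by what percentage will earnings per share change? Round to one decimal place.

At 29,850 units, contribution = 29,850 × £22.47 = £670,729.50.
Operating income = contribution − fixed costs = £670,729.50 − £317,800 = £352,929.50.
After interest of £166,311.00, pre-tax earnings = £186,618.50.
Degree of combined leverage = contribution ÷ (EBIT − I) = £670,729.50 ÷ £186,618.50 = 3.5941.
EPS therefore changes by 3.5941 × (-21.1%) = -75.8%.

-75.8%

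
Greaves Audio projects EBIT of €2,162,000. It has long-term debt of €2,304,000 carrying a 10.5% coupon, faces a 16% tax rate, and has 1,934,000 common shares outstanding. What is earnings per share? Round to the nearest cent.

€0.83

Interest = €241,920.00, so EBT = €2,162,000 − €241,920.00 = €1,920,080.00.
Net income = €1,920,080.00 × (1 − 0.16) = €1,612,867.20.
Per share: €1,612,867.20 / 1,934,000 shares = €0.83.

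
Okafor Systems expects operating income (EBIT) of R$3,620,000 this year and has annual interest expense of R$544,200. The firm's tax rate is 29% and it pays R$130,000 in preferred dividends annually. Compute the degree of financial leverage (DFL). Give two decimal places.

Annual interest charges come to R$544,200.00.
Pre-tax preferred-dividend burden = R$130,000 ÷ (1 − 0.29) = R$183,098.59.
DFL = EBIT ÷ [EBIT − I − D_p/(1−t)] = R$3,620,000 ÷ [R$3,620,000 − R$544,200.00 − R$183,098.59] = R$3,620,000 ÷ R$2,892,701.41 = 1.2514.

1.25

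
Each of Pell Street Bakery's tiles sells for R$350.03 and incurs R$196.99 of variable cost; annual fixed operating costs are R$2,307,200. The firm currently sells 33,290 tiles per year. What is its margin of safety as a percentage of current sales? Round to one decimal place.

Contribution margin per unit = R$350.03 − R$196.99 = R$153.04. Break-even units = R$2,307,200 ÷ R$153.04 = 15,075.80; break-even revenue = 15,075.80 × R$350.03 = R$5,276,981.29.
Actual sales revenue = 33,290 × R$350.03 = R$11,652,498.70.
Margin of safety = (R$11,652,498.70 − R$5,276,981.29) ÷ R$11,652,498.70 = 54.7%.

54.7%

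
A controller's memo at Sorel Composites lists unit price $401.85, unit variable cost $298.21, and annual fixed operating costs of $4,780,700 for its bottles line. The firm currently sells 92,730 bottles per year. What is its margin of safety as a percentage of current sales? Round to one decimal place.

Unit CM = price − variable cost = $401.85 − $298.21 = $103.64. Break-even units = $4,780,700 ÷ $103.64 = 46,127.94; break-even revenue = 46,127.94 × $401.85 = $18,536,513.85.
Actual sales revenue = 92,730 × $401.85 = $37,263,550.50.
Margin of safety = ($37,263,550.50 − $18,536,513.85) ÷ $37,263,550.50 = 50.3%.

50.3%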